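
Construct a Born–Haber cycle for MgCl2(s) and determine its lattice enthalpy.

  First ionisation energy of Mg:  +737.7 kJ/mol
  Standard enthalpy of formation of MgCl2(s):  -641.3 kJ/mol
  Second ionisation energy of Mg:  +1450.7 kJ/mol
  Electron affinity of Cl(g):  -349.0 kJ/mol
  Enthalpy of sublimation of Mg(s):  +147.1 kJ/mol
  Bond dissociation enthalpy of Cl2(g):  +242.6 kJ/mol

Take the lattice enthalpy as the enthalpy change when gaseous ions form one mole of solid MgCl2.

U = -2521.4 kJ/mol

ΔHf° = 1·ΔHsub + 1·(ΣIE) + 1·D(Cl2) + 2·EA + U
-641.3 = 1·(+147.1) + 1·(+2188.4) + 1·(+242.6) + 2·(-349.0) + U
U = -641.3 − (+1880.1) = -2521.4 kJ/mol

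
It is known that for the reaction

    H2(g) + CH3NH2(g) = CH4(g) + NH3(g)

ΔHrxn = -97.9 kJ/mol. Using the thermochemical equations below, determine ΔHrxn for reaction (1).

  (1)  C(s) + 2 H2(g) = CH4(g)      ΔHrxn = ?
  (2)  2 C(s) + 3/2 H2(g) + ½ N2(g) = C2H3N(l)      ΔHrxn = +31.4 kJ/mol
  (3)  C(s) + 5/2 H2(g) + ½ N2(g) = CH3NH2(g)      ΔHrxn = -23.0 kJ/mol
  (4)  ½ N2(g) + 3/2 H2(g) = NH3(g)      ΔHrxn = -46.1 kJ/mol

ΔHrxn = -74.8 kJ/mol

(1) as written: contributes x
(2): not needed.
(3) reversed: +23.0 kJ/mol
(4) as written: -46.1 kJ/mol
-97.9 = (+23.0) + (-46.1) + x
x = (-97.9 − (-23.1)) / (1) = -74.8 kJ/mol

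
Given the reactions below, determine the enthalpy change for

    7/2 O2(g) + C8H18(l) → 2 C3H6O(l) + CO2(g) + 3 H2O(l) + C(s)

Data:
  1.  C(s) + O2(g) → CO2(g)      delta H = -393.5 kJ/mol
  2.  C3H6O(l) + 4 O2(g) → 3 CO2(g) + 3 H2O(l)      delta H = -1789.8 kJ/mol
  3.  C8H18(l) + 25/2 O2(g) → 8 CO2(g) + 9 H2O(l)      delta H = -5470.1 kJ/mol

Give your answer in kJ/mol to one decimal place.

eq. 1 reversed (reverse to put C(s) on the product side): +393.5 kJ/mol
eq. 2 reversed and × 2 (C3H6O(l) must end up as a product; ×2 to match 2 C3H6O(l) in the target): (-2)·(-1789.8) = +3579.6 kJ/mol
eq. 3 as written (C8H18(l) already on the reactant side): -5470.1 kJ/mol
delta H = (-1)·(-393.5) + (-2)·(-1789.8) + (1)·(-5470.1) = -1497.0 kJ/mol

delta H = -1497.0 kJ/mol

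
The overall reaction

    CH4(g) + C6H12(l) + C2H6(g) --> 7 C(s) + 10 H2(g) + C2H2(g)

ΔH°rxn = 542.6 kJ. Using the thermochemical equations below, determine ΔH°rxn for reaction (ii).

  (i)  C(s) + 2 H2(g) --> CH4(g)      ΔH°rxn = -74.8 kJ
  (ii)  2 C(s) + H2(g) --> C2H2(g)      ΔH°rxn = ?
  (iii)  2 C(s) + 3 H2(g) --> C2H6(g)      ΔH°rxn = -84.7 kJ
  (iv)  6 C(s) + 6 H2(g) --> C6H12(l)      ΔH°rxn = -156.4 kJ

ΔH°rxn = 226.7 kJ

(i) reversed: +74.8 kJ
(ii) as written: contributes x
(iii) reversed: +84.7 kJ
(iv) reversed: +156.4 kJ
+542.6 = (+74.8) + (+84.7) + (+156.4) + x
x = (+542.6 − (+315.9)) / (1) = 226.7 kJ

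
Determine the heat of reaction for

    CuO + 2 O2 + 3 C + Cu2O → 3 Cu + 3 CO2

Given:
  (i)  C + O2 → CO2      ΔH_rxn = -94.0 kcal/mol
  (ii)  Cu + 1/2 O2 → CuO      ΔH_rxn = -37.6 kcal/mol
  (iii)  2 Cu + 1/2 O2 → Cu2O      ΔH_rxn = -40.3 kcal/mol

(i) × 3: (3)·(-94.0) = -282.0 kcal/mol
(ii) reversed: +37.6 kcal/mol
(iii) reversed: +40.3 kcal/mol
Summing the manipulated equations, ΔH_rxn = (-282.0) + (+37.6) + (+40.3) = -204.1 kcal/mol

ΔH_rxn = -204.1 kcal/mol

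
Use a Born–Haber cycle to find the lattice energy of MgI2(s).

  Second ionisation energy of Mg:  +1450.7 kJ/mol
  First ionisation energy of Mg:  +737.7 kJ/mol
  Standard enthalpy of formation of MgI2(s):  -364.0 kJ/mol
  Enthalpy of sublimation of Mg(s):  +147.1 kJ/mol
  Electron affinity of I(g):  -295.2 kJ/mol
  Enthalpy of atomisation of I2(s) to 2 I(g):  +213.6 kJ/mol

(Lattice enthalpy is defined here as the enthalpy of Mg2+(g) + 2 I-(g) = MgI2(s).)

U = -2322.7 kJ/mol

ΔHf° = 1·ΔHsub + 1·(ΣIE) + 1·D(I2) + 2·EA + U
-364.0 = 1·(+147.1) + 1·(+2188.4) + 1·(+213.6) + 2·(-295.2) + U
U = -364.0 − (+1958.7) = -2322.7 kJ/mol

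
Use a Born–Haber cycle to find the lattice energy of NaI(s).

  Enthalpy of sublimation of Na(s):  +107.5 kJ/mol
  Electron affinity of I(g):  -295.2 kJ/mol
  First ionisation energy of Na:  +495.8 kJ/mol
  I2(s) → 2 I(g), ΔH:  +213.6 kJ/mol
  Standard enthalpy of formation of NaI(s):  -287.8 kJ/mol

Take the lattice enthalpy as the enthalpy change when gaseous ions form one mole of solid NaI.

U = -702.7 kJ/mol

ΔHf° = 1·ΔHsub + 1·(ΣIE) + 1/2·D(I2) + 1·EA + U
-287.8 = 1·(+107.5) + 1·(+495.8) + 1/2·(+213.6) + 1·(-295.2) + U
U = -287.8 − (+414.9) = -702.7 kJ/mol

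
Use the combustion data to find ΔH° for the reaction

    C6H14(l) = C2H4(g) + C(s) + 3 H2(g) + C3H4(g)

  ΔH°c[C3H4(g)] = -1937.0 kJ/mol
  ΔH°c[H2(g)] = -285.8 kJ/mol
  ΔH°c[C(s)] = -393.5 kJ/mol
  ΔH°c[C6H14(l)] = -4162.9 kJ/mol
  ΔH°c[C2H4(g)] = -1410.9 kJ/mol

With combustion enthalpies, reactants minus products:
= [1·(-4162.9)] − [1·(-1410.9) + 1·(-393.5) + 3·(-285.8) + 1·(-1937.0)]
= 435.9 kJ/mol

ΔH° = 435.9 kJ/mol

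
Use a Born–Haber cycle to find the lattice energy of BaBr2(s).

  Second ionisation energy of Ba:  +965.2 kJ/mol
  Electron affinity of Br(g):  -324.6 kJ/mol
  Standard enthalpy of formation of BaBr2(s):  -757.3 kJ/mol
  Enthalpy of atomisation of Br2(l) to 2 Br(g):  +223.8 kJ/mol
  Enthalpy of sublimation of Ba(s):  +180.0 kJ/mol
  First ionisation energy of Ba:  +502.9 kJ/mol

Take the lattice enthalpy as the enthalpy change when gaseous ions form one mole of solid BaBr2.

ΔHf° = 1·ΔHsub + 1·(ΣIE) + 1·D(Br2) + 2·EA + U
-757.3 = 1·(+180.0) + 1·(+1468.1) + 1·(+223.8) + 2·(-324.6) + U
U = -757.3 − (+1222.7) = -1980.0 kJ/mol

U = -1980.0 kJ/mol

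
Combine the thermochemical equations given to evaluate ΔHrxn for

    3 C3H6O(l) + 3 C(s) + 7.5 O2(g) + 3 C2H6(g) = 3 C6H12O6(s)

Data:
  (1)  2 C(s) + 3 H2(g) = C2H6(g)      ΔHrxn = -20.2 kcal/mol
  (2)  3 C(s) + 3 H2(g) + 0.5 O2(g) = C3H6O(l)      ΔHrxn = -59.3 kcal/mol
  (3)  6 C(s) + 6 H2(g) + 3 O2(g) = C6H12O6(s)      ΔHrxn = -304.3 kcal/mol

ΔHrxn = -674.4 kcal/mol

(1) reversed and × 3: (-3)·(-20.2) = +60.6 kcal/mol
(2) reversed and × 3: (-3)·(-59.3) = +177.9 kcal/mol
(3) × 3: (3)·(-304.3) = -912.9 kcal/mol
ΔHrxn = (-3)·(-20.2) + (-3)·(-59.3) + (3)·(-304.3) = -674.4 kcal/mol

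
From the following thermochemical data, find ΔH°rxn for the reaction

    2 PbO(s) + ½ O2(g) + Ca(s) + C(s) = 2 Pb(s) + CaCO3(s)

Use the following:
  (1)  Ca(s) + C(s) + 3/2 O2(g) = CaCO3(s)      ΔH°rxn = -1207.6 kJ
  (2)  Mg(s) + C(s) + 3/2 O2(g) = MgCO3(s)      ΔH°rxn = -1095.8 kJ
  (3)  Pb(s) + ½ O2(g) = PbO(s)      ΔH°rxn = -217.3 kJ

ΔH°rxn = -773.0 kJ

(1) as written (CaCO3(s) already on the product side): -1207.6 kJ
(2): not needed (MgCO3(s) appears nowhere else).
(3) reversed and × 2 (PbO(s) must end up as a reactant; ×2 to match 2 PbO(s) in the target): (-2)·(-217.3) = +434.6 kJ
Combining the equations, ΔH°rxn = (-1207.6) + (+434.6) = -773.0 kJ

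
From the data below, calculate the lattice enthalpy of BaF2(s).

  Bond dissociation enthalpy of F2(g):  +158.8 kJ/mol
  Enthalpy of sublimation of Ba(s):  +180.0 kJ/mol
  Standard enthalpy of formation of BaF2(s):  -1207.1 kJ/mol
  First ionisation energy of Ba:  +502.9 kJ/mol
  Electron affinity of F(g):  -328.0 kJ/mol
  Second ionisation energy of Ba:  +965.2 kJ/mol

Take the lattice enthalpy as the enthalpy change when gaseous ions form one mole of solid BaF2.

ΔHf° = 1·ΔHsub + 1·(ΣIE) + 1·D(F2) + 2·EA + U
-1207.1 = 1·(+180.0) + 1·(+1468.1) + 1·(+158.8) + 2·(-328.0) + U
U = -1207.1 − (+1150.9) = -2358.0 kJ/mol

U = -2358.0 kJ/mol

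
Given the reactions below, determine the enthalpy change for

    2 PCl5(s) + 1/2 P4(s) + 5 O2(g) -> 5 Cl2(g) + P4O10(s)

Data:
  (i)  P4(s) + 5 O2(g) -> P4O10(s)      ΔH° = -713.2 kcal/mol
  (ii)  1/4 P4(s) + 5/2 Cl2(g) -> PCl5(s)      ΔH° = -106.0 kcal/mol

(i) as written: -713.2 kcal/mol
(ii) reversed and × 2: (-2)·(-106.0) = +212.0 kcal/mol
Summing the manipulated equations, ΔH° = (1)·(-713.2) + (-2)·(-106.0) = -501.2 kcal/mol

ΔH° = -501.2 kcal/mol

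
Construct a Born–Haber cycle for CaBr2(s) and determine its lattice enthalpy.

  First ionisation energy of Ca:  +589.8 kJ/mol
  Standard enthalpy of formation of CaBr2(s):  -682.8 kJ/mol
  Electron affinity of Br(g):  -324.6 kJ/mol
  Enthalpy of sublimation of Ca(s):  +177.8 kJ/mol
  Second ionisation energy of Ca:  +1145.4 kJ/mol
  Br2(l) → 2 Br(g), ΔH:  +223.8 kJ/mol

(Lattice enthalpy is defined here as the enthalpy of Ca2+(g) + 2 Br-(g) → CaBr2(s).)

U = -2170.4 kJ/mol

ΔHf° = 1·ΔHsub + 1·(ΣIE) + 1·D(Br2) + 2·EA + U
-682.8 = 1·(+177.8) + 1·(+1735.2) + 1·(+223.8) + 2·(-324.6) + U
U = -682.8 − (+1487.6) = -2170.4 kJ/mol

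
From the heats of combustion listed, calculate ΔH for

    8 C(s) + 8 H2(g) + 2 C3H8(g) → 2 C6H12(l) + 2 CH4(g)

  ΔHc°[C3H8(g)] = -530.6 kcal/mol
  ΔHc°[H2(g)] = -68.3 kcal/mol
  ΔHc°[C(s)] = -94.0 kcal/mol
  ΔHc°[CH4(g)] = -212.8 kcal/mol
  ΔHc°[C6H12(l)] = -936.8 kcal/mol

ΔH = -60.4 kcal/mol

With combustion enthalpies, reactants minus products:
= [8·(-94.0) + 8·(-68.3) + 2·(-530.6)] − [2·(-936.8) + 2·(-212.8)]
= -60.4 kcal/mol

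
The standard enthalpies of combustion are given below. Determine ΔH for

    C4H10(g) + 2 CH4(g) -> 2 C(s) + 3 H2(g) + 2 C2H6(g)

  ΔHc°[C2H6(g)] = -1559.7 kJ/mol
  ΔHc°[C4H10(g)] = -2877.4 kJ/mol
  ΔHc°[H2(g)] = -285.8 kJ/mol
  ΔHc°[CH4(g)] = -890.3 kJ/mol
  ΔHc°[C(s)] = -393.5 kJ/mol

Using ΔH = Σ nΔHc°(reactants) − Σ nΔHc°(products):
= [1·(-2877.4) + 2·(-890.3)] − [2·(-393.5) + 3·(-285.8) + 2·(-1559.7)]
= 105.8 kJ/mol

ΔH = 105.8 kJ/mol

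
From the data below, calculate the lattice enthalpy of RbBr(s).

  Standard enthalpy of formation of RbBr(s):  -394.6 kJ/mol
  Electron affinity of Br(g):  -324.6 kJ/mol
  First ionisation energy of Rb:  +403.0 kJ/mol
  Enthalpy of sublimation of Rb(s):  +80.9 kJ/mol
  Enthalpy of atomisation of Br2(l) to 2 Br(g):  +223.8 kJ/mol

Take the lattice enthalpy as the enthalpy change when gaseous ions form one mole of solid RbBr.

U = -665.8 kJ/mol

ΔHf° = 1·ΔHsub + 1·(ΣIE) + 1/2·D(Br2) + 1·EA + U
-394.6 = 1·(+80.9) + 1·(+403.0) + 1/2·(+223.8) + 1·(-324.6) + U
U = -394.6 − (+271.2) = -665.8 kJ/mol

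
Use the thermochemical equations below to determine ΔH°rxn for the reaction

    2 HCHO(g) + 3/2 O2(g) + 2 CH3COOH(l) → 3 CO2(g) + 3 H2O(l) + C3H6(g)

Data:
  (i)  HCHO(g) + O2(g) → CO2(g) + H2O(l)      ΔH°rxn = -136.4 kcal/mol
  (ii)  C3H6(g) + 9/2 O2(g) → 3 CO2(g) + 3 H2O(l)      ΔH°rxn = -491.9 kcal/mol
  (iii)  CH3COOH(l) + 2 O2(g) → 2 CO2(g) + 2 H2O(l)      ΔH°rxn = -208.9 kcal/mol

(i) × 2 (×2 to match 2 HCHO(g) in the target): (2)·(-136.4) = -272.8 kcal/mol
(ii) reversed (reverse to put C3H6(g) on the product side): +491.9 kcal/mol
(iii) × 2 (×2 to match 2 CH3COOH(l) in the target): (2)·(-208.9) = -417.8 kcal/mol
Since enthalpy is a state function, ΔH°rxn = (-272.8) + (+491.9) + (-417.8) = -198.7 kcal/mol

ΔH°rxn = -198.7 kcal/mol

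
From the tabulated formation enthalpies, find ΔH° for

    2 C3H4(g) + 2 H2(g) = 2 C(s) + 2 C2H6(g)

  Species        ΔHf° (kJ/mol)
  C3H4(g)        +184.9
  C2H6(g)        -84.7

ΔH° = -539.2 kJ/mol

Products: 2·(+0.0) + 2·(-84.7) = -169.4
Reactants: 2·(+184.9) + 2·(+0.0) = +369.8
ΔH° = (-169.4) − (+369.8) = -539.2 kJ/mol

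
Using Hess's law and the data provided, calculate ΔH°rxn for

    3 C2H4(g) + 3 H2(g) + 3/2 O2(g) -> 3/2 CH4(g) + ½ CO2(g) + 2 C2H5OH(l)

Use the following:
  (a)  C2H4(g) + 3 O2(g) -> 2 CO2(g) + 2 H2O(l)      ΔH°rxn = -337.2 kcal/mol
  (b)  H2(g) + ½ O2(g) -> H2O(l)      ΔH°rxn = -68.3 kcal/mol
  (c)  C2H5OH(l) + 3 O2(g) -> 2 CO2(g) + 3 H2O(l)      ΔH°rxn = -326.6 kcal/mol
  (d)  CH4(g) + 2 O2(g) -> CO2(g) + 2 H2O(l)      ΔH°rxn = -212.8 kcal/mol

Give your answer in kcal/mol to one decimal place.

ΔH°rxn = -244.1 kcal/mol

(a) × 3 (×3 to match 3 C2H4(g) in the target): (3)·(-337.2) = -1011.6 kcal/mol
(b) × 3 (×3 to match 3 H2(g) in the target): (3)·(-68.3) = -204.9 kcal/mol
(c) reversed and × 2 (C2H5OH(l) must end up as a product; scale by 2 for the 2 C2H5OH(l)): (-2)·(-326.6) = +653.2 kcal/mol
(d) reversed and × 3/2 (CH4(g) must end up as a product; scale by 3/2 for the 3/2 CH4(g)): (-3/2)·(-212.8) = +319.2 kcal/mol
Combining the equations, ΔH°rxn = (3)·(-337.2) + (3)·(-68.3) + (-2)·(-326.6) + (-3/2)·(-212.8) = -244.1 kcal/mol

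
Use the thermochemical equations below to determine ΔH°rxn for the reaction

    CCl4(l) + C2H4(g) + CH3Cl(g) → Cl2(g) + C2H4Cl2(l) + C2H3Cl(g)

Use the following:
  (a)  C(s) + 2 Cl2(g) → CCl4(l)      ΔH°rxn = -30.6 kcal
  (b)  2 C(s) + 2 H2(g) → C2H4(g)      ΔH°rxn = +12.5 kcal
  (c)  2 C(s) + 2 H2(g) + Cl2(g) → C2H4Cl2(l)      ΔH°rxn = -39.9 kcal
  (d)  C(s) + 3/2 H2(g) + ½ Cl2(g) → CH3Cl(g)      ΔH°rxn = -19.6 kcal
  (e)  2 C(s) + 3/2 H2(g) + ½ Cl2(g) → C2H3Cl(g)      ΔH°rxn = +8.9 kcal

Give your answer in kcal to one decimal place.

(a) reversed: +30.6 kcal
(b) reversed: -12.5 kcal
(c) as written: -39.9 kcal
(d) reversed: +19.6 kcal
(e) as written: +8.9 kcal
By Hess's law, ΔH°rxn = (+30.6) + (-12.5) + (-39.9) + (+19.6) + (+8.9) = 6.7 kcal

ΔH°rxn = 6.7 kcal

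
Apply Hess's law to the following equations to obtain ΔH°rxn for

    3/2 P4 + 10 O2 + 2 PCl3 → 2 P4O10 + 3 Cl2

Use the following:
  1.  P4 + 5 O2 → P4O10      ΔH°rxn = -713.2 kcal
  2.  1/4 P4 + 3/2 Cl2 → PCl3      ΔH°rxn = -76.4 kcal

eq. 1 × 2: (2)·(-713.2) = -1426.4 kcal
eq. 2 reversed and × 2: (-2)·(-76.4) = +152.8 kcal
ΔH°rxn = (-1426.4) + (+152.8) = -1273.6 kcal

ΔH°rxn = -1273.6 kcal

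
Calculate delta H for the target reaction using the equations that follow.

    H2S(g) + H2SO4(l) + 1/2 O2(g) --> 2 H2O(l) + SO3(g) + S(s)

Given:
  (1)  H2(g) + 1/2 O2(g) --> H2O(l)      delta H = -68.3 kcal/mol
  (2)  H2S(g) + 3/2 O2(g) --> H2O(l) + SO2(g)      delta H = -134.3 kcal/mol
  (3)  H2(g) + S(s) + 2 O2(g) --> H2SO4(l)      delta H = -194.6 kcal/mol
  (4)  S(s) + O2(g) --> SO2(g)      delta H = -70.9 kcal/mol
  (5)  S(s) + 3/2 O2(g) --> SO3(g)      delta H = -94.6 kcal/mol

(1) as written: -68.3 kcal/mol
(2) as written: -134.3 kcal/mol
(3) reversed: +194.6 kcal/mol
(4) reversed: +70.9 kcal/mol
(5) as written: -94.6 kcal/mol
By Hess's law, delta H = (-68.3) + (-134.3) + (+194.6) + (+70.9) + (-94.6) = -31.7 kcal/mol

delta H = -31.7 kcal/mol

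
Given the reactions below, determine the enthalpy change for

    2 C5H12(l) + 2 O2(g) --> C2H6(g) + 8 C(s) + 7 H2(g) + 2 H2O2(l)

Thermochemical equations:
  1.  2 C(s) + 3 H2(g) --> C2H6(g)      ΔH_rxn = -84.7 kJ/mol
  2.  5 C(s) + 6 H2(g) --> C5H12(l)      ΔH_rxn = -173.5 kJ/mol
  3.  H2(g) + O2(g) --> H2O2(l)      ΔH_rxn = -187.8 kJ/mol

eq. 1 as written (C2H6(g) already on the product side): -84.7 kJ/mol
eq. 2 reversed and × 2 (reverse to put C5H12(l) on the reactant side; ×2 to match 2 C5H12(l) in the target): (-2)·(-173.5) = +347.0 kJ/mol
eq. 3 × 2 (scale by 2 for the 2 H2O2(l)): (2)·(-187.8) = -375.6 kJ/mol
Summing the manipulated equations, ΔH_rxn = (-84.7) + (+347.0) + (-375.6) = -113.3 kJ/mol

ΔH_rxn = -113.3 kJ/mol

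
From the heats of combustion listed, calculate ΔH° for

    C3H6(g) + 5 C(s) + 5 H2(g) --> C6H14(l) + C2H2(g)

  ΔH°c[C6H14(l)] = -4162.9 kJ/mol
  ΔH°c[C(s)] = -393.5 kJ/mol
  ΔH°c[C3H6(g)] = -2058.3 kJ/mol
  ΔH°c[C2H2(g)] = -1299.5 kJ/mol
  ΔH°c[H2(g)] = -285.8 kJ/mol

With combustion enthalpies, reactants minus products:
= [1·(-2058.3) + 5·(-393.5) + 5·(-285.8)] − [1·(-4162.9) + 1·(-1299.5)]
= 7.6 kJ/mol

ΔH° = 7.6 kJ/mol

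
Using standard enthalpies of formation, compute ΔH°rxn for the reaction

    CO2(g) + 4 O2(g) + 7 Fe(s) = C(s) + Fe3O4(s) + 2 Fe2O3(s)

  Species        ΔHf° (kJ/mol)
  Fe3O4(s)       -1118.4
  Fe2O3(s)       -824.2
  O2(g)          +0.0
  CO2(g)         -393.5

Products: 1·(+0.0) + 1·(-1118.4) + 2·(-824.2) = -2766.8
Reactants: 1·(-393.5) + 4·(+0.0) + 7·(+0.0) = -393.5
ΔH°rxn = (-2766.8) − (-393.5) = -2373.3 kJ/mol

ΔH°rxn = -2373.3 kJ/mol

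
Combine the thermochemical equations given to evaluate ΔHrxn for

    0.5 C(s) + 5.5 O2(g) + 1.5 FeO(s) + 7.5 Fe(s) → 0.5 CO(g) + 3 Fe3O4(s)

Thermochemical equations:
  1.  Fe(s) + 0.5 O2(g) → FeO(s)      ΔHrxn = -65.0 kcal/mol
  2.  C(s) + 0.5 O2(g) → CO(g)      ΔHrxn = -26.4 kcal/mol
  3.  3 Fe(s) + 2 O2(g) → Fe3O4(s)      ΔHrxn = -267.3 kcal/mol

eq. 1 reversed and × 3/2: (-3/2)·(-65.0) = +97.5 kcal/mol
eq. 2 × 1/2: (1/2)·(-26.4) = -13.2 kcal/mol
eq. 3 × 3: (3)·(-267.3) = -801.9 kcal/mol
By Hess's law, ΔHrxn = (-3/2)·(-65.0) + (1/2)·(-26.4) + (3)·(-267.3) = -717.6 kcal/mol

ΔHrxn = -717.6 kcal/mol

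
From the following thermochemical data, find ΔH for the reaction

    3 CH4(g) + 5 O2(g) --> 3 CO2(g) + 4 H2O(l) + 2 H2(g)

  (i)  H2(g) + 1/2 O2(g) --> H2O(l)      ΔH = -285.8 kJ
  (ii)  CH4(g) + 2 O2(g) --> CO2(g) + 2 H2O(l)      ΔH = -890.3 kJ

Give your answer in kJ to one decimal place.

(i) reversed and × 2 (H2(g) must end up as a product; scale by 2 for the 2 H2(g)): (-2)·(-285.8) = +571.6 kJ
(ii) × 3 (scale by 3 for the 3 CH4(g)): (3)·(-890.3) = -2670.9 kJ
Combining the equations, ΔH = (+571.6) + (-2670.9) = -2099.3 kJ

ΔH = -2099.3 kJ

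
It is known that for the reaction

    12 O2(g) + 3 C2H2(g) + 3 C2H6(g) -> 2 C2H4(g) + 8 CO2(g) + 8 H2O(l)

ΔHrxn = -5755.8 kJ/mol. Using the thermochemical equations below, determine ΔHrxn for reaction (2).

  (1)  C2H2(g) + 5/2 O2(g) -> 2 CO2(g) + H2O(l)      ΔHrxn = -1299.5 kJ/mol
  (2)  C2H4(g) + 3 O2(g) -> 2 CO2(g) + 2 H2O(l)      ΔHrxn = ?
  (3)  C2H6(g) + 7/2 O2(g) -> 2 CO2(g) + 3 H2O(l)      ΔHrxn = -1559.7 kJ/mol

(1) × 3 (×3 to match 3 C2H2(g) in the target): (3)·(-1299.5) = -3898.5 kJ/mol
(2) reversed and × 2 (reverse to put C2H4(g) on the product side; ×2 to match 2 C2H4(g) in the target): contributes −2·x
(3) × 3 (×3 to match 3 C2H6(g) in the target): (3)·(-1559.7) = -4679.1 kJ/mol
-5755.8 = (-3898.5) + (-4679.1) − 2·x
x = (-5755.8 − (-8577.6)) / (-2) = -1410.9 kJ/mol

ΔHrxn = -1410.9 kJ/mol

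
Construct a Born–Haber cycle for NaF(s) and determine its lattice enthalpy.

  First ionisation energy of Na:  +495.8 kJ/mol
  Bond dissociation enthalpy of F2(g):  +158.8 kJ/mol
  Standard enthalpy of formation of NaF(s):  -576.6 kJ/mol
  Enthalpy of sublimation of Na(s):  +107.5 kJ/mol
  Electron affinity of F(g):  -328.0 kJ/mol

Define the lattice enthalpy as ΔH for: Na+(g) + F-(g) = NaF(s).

ΔHf° = 1·ΔHsub + 1·(ΣIE) + 1/2·D(F2) + 1·EA + U
-576.6 = 1·(+107.5) + 1·(+495.8) + 1/2·(+158.8) + 1·(-328.0) + U
U = -576.6 − (+354.7) = -931.3 kJ/mol

U = -931.3 kJ/mol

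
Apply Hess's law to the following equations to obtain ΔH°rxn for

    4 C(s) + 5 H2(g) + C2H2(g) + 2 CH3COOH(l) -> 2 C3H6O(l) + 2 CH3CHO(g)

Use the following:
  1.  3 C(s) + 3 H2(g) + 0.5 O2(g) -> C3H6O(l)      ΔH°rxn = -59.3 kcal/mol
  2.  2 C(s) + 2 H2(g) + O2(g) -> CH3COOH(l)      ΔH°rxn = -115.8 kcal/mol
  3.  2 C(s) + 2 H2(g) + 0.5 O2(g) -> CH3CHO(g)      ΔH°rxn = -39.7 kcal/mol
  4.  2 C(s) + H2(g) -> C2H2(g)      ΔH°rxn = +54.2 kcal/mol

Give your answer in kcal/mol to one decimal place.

eq. 1 × 2: (2)·(-59.3) = -118.6 kcal/mol
eq. 2 reversed and × 2: (-2)·(-115.8) = +231.6 kcal/mol
eq. 3 × 2: (2)·(-39.7) = -79.4 kcal/mol
eq. 4 reversed: -54.2 kcal/mol
Since enthalpy is a state function, ΔH°rxn = (-118.6) + (+231.6) + (-79.4) + (-54.2) = -20.6 kcal/mol

ΔH°rxn = -20.6 kcal/mol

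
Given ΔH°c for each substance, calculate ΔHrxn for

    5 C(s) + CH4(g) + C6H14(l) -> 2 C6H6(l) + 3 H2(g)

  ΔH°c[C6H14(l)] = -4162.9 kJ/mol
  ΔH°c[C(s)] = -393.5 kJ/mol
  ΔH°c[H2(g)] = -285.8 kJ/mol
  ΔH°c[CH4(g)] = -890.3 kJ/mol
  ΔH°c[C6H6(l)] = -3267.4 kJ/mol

With combustion enthalpies, reactants minus products:
= [5·(-393.5) + 1·(-890.3) + 1·(-4162.9)] − [2·(-3267.4) + 3·(-285.8)]
= 371.5 kJ/mol

ΔHrxn = 371.5 kJ/mol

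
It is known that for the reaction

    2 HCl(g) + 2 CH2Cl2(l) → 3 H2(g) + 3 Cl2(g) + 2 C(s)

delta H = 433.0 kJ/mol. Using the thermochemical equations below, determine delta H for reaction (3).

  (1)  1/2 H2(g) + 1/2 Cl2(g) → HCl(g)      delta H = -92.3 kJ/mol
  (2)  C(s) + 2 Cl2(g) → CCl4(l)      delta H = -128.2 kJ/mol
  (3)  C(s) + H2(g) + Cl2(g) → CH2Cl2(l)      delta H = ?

delta H = -124.2 kJ/mol

(1) reversed and × 2: (-2)·(-92.3) = +184.6 kJ/mol
(2): not needed.
(3) reversed and × 2: contributes −2·x
+433.0 = (+184.6) − 2·x
x = (+433.0 − (+184.6)) / (-2) = -124.2 kJ/mol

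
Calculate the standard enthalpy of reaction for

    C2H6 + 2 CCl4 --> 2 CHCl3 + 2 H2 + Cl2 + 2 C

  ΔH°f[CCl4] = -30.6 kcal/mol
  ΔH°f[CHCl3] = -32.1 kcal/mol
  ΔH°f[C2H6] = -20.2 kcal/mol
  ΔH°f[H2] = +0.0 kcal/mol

ΔH°rxn = 17.2 kcal/mol

Products: 2·(-32.1) + 2·(+0.0) + 1·(+0.0) + 2·(+0.0) = -64.2
Reactants: 1·(-20.2) + 2·(-30.6) = -81.4
ΔH°rxn = (-64.2) − (-81.4) = 17.2 kcal/mol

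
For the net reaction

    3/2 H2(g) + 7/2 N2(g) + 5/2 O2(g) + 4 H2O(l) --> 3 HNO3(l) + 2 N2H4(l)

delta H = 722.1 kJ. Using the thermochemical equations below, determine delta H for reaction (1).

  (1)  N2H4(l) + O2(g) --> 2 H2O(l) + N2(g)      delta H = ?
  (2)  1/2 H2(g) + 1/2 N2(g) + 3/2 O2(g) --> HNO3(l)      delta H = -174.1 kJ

(1) reversed and × 2: contributes −2·x
(2) × 3: (3)·(-174.1) = -522.3 kJ
+722.1 = (-522.3) − 2·x
x = (+722.1 − (-522.3)) / (-2) = -622.2 kJ

delta H = -622.2 kJ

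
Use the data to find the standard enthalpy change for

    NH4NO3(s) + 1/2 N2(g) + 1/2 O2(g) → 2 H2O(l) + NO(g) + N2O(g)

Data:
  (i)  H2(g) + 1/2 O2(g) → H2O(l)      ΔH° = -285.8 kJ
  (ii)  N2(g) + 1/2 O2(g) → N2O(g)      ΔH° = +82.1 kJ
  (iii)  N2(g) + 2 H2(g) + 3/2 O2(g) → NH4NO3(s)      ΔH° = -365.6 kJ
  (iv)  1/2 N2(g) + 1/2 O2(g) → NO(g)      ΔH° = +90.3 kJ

(i) × 2: (2)·(-285.8) = -571.6 kJ
(ii) as written: +82.1 kJ
(iii) reversed: +365.6 kJ
(iv) as written: +90.3 kJ
ΔH° = (2)·(-285.8) + (1)·(+82.1) + (-1)·(-365.6) + (1)·(+90.3) = -33.6 kJ

ΔH° = -33.6 kJ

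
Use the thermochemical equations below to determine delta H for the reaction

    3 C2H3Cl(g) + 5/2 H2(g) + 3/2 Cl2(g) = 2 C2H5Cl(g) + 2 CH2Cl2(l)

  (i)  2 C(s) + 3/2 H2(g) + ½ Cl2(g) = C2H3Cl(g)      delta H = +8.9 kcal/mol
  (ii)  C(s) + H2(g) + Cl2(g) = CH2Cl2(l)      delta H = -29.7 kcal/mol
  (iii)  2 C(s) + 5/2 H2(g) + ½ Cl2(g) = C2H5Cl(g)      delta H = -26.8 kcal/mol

(i) reversed and × 3 (C2H3Cl(g) must end up as a reactant; scale by 3 for the 3 C2H3Cl(g)): (-3)·(+8.9) = -26.7 kcal/mol
(ii) × 2 (scale by 2 for the 2 CH2Cl2(l)): (2)·(-29.7) = -59.4 kcal/mol
(iii) × 2 (scale by 2 for the 2 C2H5Cl(g)): (2)·(-26.8) = -53.6 kcal/mol
Summing the manipulated equations, delta H = (-26.7) + (-59.4) + (-53.6) = -139.7 kcal/mol

delta H = -139.7 kcal/mol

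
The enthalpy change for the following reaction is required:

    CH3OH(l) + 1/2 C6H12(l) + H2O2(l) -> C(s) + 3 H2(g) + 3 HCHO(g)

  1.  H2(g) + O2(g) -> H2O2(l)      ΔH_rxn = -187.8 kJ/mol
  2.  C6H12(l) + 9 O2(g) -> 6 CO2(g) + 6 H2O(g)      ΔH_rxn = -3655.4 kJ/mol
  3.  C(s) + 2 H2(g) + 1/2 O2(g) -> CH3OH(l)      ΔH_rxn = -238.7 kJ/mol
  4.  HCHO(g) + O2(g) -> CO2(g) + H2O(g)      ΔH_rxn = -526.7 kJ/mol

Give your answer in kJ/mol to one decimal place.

ΔH_rxn = 178.9 kJ/mol

eq. 1 reversed: +187.8 kJ/mol
eq. 2 × 1/2: (1/2)·(-3655.4) = -1827.7 kJ/mol
eq. 3 reversed: +238.7 kJ/mol
eq. 4 reversed and × 3: (-3)·(-526.7) = +1580.1 kJ/mol
Combining the equations, ΔH_rxn = (+187.8) + (-1827.7) + (+238.7) + (+1580.1) = 178.9 kJ/mol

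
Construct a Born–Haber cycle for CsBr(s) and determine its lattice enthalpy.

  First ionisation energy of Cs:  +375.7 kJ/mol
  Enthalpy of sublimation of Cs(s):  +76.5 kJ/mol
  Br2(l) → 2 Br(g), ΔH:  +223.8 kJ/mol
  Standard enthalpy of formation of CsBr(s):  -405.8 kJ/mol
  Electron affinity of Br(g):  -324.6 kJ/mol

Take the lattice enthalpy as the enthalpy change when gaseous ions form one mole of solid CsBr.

U = -645.3 kJ/mol

ΔHf° = 1·ΔHsub + 1·(ΣIE) + 1/2·D(Br2) + 1·EA + U
-405.8 = 1·(+76.5) + 1·(+375.7) + 1/2·(+223.8) + 1·(-324.6) + U
U = -405.8 − (+239.5) = -645.3 kJ/mol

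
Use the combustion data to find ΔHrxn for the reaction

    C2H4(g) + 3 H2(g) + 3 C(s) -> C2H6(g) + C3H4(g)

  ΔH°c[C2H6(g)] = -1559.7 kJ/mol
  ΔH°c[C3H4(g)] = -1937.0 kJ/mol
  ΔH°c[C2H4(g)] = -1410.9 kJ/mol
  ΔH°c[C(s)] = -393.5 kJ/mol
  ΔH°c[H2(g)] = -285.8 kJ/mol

With combustion enthalpies, reactants minus products:
= [1·(-1410.9) + 3·(-285.8) + 3·(-393.5)] − [1·(-1559.7) + 1·(-1937.0)]
= 47.9 kJ/mol

ΔHrxn = 47.9 kJ/mol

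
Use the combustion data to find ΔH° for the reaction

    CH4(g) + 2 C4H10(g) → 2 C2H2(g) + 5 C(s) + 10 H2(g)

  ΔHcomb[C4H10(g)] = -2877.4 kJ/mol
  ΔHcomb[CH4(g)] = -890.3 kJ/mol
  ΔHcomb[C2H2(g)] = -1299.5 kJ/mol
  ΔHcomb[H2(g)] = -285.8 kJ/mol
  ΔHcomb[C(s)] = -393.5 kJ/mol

ΔH° = 779.4 kJ/mol

Using ΔH = Σ nΔHc°(reactants) − Σ nΔHc°(products):
= [1·(-890.3) + 2·(-2877.4)] − [2·(-1299.5) + 5·(-393.5) + 10·(-285.8)]
= 779.4 kJ/mol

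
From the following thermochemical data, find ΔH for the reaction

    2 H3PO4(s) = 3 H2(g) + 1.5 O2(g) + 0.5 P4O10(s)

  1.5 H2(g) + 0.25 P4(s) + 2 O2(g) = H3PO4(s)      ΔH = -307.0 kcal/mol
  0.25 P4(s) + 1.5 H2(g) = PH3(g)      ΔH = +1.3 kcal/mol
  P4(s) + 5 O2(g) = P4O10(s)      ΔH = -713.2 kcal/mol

ΔH = 257.4 kcal/mol

equation 1 reversed and × 2 (H3PO4(s) must end up as a reactant; scale by 2 for the 2 H3PO4(s)): (-2)·(-307.0) = +614.0 kcal/mol
equation 2: not needed (PH3(g) appears nowhere else).
equation 3 × 1/2 (×1/2 to match 1/2 P4O10(s) in the target): (1/2)·(-713.2) = -356.6 kcal/mol
ΔH = (+614.0) + (-356.6) = 257.4 kcal/mol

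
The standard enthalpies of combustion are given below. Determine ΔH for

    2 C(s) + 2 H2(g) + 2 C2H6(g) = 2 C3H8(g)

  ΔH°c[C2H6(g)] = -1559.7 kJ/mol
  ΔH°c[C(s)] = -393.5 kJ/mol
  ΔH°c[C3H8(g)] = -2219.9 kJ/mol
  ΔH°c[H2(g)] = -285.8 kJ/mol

ΔH = -38.2 kJ/mol

With combustion enthalpies, reactants minus products:
= [2·(-393.5) + 2·(-285.8) + 2·(-1559.7)] − [2·(-2219.9)]
= -38.2 kJ/mol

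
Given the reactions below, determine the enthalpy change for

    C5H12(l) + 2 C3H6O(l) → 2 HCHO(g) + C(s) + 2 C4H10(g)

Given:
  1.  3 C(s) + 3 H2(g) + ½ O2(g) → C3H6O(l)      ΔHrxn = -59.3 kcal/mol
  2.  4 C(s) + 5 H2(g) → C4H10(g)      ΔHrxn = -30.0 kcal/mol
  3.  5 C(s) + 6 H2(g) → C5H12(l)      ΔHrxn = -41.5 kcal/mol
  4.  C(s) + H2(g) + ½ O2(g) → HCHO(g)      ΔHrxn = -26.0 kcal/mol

eq. 1 reversed and × 2 (reverse to put C3H6O(l) on the reactant side; ×2 to match 2 C3H6O(l) in the target): (-2)·(-59.3) = +118.6 kcal/mol
eq. 2 × 2 (×2 to match 2 C4H10(g) in the target): (2)·(-30.0) = -60.0 kcal/mol
eq. 3 reversed (reverse to put C5H12(l) on the reactant side): +41.5 kcal/mol
eq. 4 × 2 (×2 to match 2 HCHO(g) in the target): (2)·(-26.0) = -52.0 kcal/mol
Combining the equations, ΔHrxn = (+118.6) + (-60.0) + (+41.5) + (-52.0) = 48.1 kcal/mol

ΔHrxn = 48.1 kcal/mol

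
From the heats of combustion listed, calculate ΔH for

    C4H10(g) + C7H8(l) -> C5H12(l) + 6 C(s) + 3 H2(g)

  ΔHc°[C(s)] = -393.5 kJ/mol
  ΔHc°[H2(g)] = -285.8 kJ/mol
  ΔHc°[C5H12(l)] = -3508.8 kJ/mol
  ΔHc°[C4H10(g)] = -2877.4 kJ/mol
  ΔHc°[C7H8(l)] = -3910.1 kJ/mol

With combustion enthalpies, reactants minus products:
= [1·(-2877.4) + 1·(-3910.1)] − [1·(-3508.8) + 6·(-393.5) + 3·(-285.8)]
= -60.3 kJ/mol

ΔH = -60.3 kJ/mol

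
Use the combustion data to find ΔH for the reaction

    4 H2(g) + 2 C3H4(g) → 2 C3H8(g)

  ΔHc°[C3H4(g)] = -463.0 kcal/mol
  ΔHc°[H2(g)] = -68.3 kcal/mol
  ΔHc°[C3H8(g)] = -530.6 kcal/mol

ΔH = -138.0 kcal/mol

With combustion enthalpies, reactants minus products:
= [4·(-68.3) + 2·(-463.0)] − [2·(-530.6)]
= -138.0 kcal/mol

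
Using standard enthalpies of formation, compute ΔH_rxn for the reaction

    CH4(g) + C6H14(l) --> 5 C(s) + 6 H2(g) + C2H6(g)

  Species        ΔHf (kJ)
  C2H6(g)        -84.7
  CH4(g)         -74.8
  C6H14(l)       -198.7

ΔH°rxn = Σ nΔHf°(products) − Σ nΔHf°(reactants).
Products: 5·(+0.0) + 6·(+0.0) + 1·(-84.7) = -84.7
Reactants: 1·(-74.8) + 1·(-198.7) = -273.5
ΔH_rxn = (-84.7) − (-273.5) = 188.8 kJ

ΔH_rxn = 188.8 kJ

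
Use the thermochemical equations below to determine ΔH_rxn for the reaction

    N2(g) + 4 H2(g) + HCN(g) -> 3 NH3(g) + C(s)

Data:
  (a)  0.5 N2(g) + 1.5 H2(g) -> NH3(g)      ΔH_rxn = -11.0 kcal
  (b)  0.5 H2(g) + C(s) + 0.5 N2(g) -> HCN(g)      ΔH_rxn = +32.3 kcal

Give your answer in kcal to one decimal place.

ΔH_rxn = -65.3 kcal

(a) × 3: (3)·(-11.0) = -33.0 kcal
(b) reversed: -32.3 kcal
Since enthalpy is a state function, ΔH_rxn = (-33.0) + (-32.3) = -65.3 kcal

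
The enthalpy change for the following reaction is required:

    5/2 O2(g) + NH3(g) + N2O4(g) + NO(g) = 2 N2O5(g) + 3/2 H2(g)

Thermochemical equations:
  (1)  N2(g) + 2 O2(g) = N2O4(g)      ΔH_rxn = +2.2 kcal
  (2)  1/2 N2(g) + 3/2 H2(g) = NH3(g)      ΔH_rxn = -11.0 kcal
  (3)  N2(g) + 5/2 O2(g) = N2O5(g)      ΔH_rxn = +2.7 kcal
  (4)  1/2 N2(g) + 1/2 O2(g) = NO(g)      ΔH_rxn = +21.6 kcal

(1) reversed (reverse to put N2O4(g) on the reactant side): -2.2 kcal
(2) reversed (reverse to put NH3(g) on the reactant side): +11.0 kcal
(3) × 2 (×2 to match 2 N2O5(g) in the target): (2)·(+2.7) = +5.4 kcal
(4) reversed (reverse to put NO(g) on the reactant side): -21.6 kcal
Summing the manipulated equations, ΔH_rxn = (-1)·(+2.2) + (-1)·(-11.0) + (2)·(+2.7) + (-1)·(+21.6) = -7.4 kcal

ΔH_rxn = -7.4 kcal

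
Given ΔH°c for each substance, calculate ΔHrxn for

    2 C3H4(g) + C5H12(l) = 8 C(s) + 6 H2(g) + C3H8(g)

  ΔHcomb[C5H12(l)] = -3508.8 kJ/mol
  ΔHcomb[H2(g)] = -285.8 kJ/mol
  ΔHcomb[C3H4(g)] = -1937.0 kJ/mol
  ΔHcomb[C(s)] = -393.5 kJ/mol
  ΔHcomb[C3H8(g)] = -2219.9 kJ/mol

With combustion enthalpies, reactants minus products:
= [2·(-1937.0) + 1·(-3508.8)] − [8·(-393.5) + 6·(-285.8) + 1·(-2219.9)]
= -300.1 kJ/mol

ΔHrxn = -300.1 kJ/mol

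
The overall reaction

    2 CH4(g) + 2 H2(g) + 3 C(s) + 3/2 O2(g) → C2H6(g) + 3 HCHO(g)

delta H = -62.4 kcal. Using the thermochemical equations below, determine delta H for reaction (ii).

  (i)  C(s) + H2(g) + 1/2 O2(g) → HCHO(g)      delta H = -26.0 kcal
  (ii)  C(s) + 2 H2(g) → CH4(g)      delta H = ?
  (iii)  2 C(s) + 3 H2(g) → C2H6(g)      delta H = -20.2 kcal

(i) × 3 (scale by 3 for the 3 HCHO(g)): (3)·(-26.0) = -78.0 kcal
(ii) reversed and × 2 (CH4(g) must end up as a reactant; scale by 2 for the 2 CH4(g)): contributes −2·x
(iii) as written (C2H6(g) already on the product side): -20.2 kcal
-62.4 = (-78.0) + (-20.2) − 2·x
x = (-62.4 − (-98.2)) / (-2) = -17.9 kcal

delta H = -17.9 kcal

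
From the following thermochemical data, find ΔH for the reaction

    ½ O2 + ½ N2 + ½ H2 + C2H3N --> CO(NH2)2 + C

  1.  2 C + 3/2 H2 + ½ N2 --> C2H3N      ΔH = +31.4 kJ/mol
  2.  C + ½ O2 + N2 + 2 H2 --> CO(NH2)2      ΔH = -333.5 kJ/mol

ΔH = -364.9 kJ/mol

eq. 1 reversed (reverse to put C2H3N on the reactant side): -31.4 kJ/mol
eq. 2 as written (CO(NH2)2 already on the product side): -333.5 kJ/mol
ΔH = (-1)·(+31.4) + (1)·(-333.5) = -364.9 kJ/mol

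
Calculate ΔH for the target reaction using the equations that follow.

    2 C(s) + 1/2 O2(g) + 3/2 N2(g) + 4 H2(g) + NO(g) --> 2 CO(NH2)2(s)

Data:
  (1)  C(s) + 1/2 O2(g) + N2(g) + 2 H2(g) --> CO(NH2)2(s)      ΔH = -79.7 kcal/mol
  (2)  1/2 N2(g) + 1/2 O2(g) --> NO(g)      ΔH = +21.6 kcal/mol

ΔH = -181.0 kcal/mol

(1) × 2: (2)·(-79.7) = -159.4 kcal/mol
(2) reversed: -21.6 kcal/mol
ΔH = (-159.4) + (-21.6) = -181.0 kcal/mol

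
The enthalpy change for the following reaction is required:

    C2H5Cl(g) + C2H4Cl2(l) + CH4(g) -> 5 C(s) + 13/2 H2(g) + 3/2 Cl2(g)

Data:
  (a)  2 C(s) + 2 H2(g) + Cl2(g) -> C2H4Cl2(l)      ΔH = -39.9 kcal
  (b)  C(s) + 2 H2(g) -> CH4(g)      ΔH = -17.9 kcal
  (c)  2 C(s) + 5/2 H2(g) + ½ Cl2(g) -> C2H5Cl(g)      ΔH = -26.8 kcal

(a) reversed: +39.9 kcal
(b) reversed: +17.9 kcal
(c) reversed: +26.8 kcal
ΔH = (-1)·(-39.9) + (-1)·(-17.9) + (-1)·(-26.8) = 84.6 kcal

ΔH = 84.6 kcal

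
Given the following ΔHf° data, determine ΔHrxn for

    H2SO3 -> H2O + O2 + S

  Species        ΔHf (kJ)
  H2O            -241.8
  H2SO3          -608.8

ΔHrxn = 367.0 kJ

Products: 1·(-241.8) + 1·(+0.0) + 1·(+0.0) = -241.8
Reactants: 1·(-608.8) = -608.8
ΔHrxn = (-241.8) − (-608.8) = 367.0 kJ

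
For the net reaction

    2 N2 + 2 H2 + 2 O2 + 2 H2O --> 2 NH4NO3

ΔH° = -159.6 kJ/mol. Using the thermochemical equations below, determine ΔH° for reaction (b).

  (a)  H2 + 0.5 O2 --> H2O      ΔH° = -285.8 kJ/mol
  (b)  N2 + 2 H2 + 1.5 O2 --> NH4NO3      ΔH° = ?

ΔH° = -365.6 kJ/mol

(a) reversed and × 2 (H2O must end up as a reactant; ×2 to match 2 H2O in the target): (-2)·(-285.8) = +571.6 kJ/mol
(b) × 2 (scale by 2 for the 2 NH4NO3): contributes 2·x
-159.6 = (+571.6) + 2·x
x = (-159.6 − (+571.6)) / (2) = -365.6 kJ/mol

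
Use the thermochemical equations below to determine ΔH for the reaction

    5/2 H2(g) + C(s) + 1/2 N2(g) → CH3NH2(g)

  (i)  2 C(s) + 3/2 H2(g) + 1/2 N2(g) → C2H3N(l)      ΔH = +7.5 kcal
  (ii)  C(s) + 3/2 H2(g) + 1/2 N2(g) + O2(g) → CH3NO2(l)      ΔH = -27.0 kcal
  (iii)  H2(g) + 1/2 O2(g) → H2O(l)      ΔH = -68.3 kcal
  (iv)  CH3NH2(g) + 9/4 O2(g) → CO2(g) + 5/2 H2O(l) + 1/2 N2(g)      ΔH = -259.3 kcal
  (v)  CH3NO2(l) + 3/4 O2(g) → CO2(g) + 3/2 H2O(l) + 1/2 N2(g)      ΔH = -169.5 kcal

ΔH = -5.5 kcal

(i): not needed (C2H3N(l) appears nowhere else).
(ii) as written: -27.0 kcal
(iii) as written: -68.3 kcal
(iv) reversed (CH3NH2(g) must end up as a product): +259.3 kcal
(v) as written: -169.5 kcal
ΔH = (1)·(-27.0) + (1)·(-68.3) + (-1)·(-259.3) + (1)·(-169.5) = -5.5 kcal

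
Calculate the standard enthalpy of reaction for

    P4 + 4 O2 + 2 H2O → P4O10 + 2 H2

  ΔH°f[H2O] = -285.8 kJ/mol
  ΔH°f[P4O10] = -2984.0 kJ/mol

ΔH°rxn = -2412.4 kJ/mol

ΔH°rxn = Σ nΔHf°(products) − Σ nΔHf°(reactants).
Products: 1·(-2984.0) + 2·(+0.0) = -2984.0
Reactants: 1·(+0.0) + 4·(+0.0) + 2·(-285.8) = -571.6
ΔH°rxn = (-2984.0) − (-571.6) = -2412.4 kJ/mol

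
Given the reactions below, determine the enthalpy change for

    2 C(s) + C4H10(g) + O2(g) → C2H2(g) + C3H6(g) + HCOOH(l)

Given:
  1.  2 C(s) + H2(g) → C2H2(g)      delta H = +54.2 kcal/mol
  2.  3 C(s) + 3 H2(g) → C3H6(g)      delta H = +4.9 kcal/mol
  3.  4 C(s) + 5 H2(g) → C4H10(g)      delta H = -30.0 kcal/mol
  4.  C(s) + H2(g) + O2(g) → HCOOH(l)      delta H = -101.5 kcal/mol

delta H = -12.4 kcal/mol

eq. 1 as written: +54.2 kcal/mol
eq. 2 as written: +4.9 kcal/mol
eq. 3 reversed: +30.0 kcal/mol
eq. 4 as written: -101.5 kcal/mol
Summing the manipulated equations, delta H = (+54.2) + (+4.9) + (+30.0) + (-101.5) = -12.4 kcal/mol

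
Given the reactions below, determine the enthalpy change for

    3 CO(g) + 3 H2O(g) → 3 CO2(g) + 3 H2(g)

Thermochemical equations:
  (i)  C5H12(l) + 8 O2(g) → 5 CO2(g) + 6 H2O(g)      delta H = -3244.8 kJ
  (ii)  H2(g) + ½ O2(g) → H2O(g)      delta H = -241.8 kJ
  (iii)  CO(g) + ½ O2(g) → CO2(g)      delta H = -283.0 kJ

(i): not needed.
(ii) reversed and × 3: (-3)·(-241.8) = +725.4 kJ
(iii) × 3: (3)·(-283.0) = -849.0 kJ
delta H = (+725.4) + (-849.0) = -123.6 kJ

delta H = -123.6 kJ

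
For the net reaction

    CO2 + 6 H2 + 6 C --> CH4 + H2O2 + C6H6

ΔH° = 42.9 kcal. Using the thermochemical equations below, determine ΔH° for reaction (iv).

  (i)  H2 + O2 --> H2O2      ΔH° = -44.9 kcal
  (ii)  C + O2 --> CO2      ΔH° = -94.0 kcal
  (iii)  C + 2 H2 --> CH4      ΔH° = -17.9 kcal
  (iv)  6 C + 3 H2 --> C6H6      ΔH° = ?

ΔH° = 11.7 kcal

(i) as written (H2O2 already on the product side): -44.9 kcal
(ii) reversed (CO2 must end up as a reactant): +94.0 kcal
(iii) as written (CH4 already on the product side): -17.9 kcal
(iv) as written (C6H6 already on the product side): contributes x
+42.9 = (-44.9) + (+94.0) + (-17.9) + x
x = (+42.9 − (+31.2)) / (1) = 11.7 kcal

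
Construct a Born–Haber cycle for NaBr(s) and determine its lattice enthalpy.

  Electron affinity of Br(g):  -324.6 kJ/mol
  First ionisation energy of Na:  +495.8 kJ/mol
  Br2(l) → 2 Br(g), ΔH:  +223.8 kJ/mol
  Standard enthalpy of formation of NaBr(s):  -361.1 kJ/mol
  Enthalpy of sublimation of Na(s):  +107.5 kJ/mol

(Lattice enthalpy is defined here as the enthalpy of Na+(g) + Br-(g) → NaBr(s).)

U = -751.7 kJ/mol

ΔHf° = 1·ΔHsub + 1·(ΣIE) + 1/2·D(Br2) + 1·EA + U
-361.1 = 1·(+107.5) + 1·(+495.8) + 1/2·(+223.8) + 1·(-324.6) + U
U = -361.1 − (+390.6) = -751.7 kJ/mol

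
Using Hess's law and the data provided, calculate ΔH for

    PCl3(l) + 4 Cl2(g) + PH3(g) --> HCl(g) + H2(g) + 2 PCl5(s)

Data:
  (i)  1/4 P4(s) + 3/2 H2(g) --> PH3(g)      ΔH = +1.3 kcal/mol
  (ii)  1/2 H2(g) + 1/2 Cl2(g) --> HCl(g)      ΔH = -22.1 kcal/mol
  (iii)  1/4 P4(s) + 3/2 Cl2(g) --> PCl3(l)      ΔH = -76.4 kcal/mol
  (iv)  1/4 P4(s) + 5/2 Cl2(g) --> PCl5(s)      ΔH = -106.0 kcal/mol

(i) reversed: -1.3 kcal/mol
(ii) as written: -22.1 kcal/mol
(iii) reversed: +76.4 kcal/mol
(iv) × 2: (2)·(-106.0) = -212.0 kcal/mol
Summing the manipulated equations, ΔH = (-1)·(+1.3) + (1)·(-22.1) + (-1)·(-76.4) + (2)·(-106.0) = -159.0 kcal/mol

ΔH = -159.0 kcal/mol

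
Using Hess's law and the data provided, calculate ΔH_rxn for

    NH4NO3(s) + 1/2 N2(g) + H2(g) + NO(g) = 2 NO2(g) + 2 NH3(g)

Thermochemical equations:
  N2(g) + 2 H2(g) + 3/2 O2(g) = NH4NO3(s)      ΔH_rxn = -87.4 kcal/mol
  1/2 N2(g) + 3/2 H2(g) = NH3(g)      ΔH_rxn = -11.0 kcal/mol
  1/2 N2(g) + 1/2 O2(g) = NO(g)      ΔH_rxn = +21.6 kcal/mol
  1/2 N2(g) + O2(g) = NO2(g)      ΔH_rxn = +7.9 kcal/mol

ΔH_rxn = 59.6 kcal/mol

equation 1 reversed (reverse to put NH4NO3(s) on the reactant side): +87.4 kcal/mol
equation 2 × 2 (scale by 2 for the 2 NH3(g)): (2)·(-11.0) = -22.0 kcal/mol
equation 3 reversed (reverse to put NO(g) on the reactant side): -21.6 kcal/mol
equation 4 × 2 (scale by 2 for the 2 NO2(g)): (2)·(+7.9) = +15.8 kcal/mol
Combining the equations, ΔH_rxn = (-1)·(-87.4) + (2)·(-11.0) + (-1)·(+21.6) + (2)·(+7.9) = 59.6 kcal/mol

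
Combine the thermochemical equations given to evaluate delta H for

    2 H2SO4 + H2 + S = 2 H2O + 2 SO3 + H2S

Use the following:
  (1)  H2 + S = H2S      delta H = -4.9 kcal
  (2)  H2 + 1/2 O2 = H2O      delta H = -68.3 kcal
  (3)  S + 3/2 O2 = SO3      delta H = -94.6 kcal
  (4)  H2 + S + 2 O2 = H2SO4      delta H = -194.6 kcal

(1) as written: -4.9 kcal
(2) × 2: (2)·(-68.3) = -136.6 kcal
(3) × 2: (2)·(-94.6) = -189.2 kcal
(4) reversed and × 2: (-2)·(-194.6) = +389.2 kcal
By Hess's law, delta H = (-4.9) + (-136.6) + (-189.2) + (+389.2) = 58.5 kcal

delta H = 58.5 kcal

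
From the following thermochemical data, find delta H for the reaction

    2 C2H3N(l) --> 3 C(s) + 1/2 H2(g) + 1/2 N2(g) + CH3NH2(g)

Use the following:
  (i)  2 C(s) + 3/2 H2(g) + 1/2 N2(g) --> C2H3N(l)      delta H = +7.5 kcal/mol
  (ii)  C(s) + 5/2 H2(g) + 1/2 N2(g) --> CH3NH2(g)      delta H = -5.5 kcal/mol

(i) reversed and × 2 (reverse to put C2H3N(l) on the reactant side; scale by 2 for the 2 C2H3N(l)): (-2)·(+7.5) = -15.0 kcal/mol
(ii) as written (CH3NH2(g) already on the product side): -5.5 kcal/mol
delta H = (-15.0) + (-5.5) = -20.5 kcal/mol

delta H = -20.5 kcal/mol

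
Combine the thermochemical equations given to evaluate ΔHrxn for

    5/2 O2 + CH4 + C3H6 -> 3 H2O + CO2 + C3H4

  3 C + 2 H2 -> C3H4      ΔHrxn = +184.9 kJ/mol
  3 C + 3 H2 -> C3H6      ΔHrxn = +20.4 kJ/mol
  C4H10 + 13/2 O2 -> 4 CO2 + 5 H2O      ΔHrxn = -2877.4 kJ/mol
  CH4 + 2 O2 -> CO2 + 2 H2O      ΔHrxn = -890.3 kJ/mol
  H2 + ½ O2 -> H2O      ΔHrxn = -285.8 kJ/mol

equation 1 as written: +184.9 kJ/mol
equation 2 reversed: -20.4 kJ/mol
equation 3: not needed.
equation 4 as written: -890.3 kJ/mol
equation 5 as written: -285.8 kJ/mol
Combining the equations, ΔHrxn = (1)·(+184.9) + (-1)·(+20.4) + (1)·(-890.3) + (1)·(-285.8) = -1011.6 kJ/mol

ΔHrxn = -1011.6 kJ/mol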